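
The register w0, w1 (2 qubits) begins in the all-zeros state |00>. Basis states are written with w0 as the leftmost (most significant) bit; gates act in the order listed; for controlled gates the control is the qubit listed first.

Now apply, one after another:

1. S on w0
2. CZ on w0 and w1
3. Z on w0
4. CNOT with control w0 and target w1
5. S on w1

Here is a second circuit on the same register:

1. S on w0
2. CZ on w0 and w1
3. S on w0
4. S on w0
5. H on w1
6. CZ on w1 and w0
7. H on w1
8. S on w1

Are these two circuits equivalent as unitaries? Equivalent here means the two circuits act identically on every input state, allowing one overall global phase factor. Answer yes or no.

Yes: on every input state the two circuits agree up to one overall phase factor.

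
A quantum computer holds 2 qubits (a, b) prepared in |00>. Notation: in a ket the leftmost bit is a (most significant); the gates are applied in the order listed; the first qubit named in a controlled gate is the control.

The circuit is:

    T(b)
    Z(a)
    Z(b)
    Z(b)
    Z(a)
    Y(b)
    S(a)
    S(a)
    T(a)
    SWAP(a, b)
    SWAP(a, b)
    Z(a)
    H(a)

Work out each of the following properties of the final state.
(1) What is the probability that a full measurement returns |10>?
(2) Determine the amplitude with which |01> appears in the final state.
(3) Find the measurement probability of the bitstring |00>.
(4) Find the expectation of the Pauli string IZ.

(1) Outcome |10> occurs with probability 0.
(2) The amplitude on |01> is sqrt(2)*I/2.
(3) The probability of measuring |00> is 0.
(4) In the final state, IZ has expectation -1.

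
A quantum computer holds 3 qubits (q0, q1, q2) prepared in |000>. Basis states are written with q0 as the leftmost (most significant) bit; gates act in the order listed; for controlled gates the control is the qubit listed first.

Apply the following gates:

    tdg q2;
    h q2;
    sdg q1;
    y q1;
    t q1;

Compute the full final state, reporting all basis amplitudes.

The resulting statevector has amplitude sqrt(2)*exp(3*I*pi/4)/2 on |010>, sqrt(2)*exp(3*I*pi/4)/2 on |011>, and 0 on every other basis state.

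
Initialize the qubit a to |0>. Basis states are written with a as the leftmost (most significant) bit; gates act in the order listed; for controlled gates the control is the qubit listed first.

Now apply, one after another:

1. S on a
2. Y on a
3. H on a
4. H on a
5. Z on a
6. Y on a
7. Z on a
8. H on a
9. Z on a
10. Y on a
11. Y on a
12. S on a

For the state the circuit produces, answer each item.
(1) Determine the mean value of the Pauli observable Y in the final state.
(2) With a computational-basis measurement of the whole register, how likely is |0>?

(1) In the final state, Y has expectation -1.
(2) A full measurement returns |0> with probability 1/2.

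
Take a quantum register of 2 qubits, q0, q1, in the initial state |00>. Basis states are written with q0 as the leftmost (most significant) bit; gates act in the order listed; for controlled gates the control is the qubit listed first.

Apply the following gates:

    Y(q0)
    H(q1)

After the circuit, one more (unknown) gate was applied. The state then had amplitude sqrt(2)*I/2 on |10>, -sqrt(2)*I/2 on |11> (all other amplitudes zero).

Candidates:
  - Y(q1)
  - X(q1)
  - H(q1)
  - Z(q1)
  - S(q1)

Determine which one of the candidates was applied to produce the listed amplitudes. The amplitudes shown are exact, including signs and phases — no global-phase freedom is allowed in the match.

The applied gate was Z(q1).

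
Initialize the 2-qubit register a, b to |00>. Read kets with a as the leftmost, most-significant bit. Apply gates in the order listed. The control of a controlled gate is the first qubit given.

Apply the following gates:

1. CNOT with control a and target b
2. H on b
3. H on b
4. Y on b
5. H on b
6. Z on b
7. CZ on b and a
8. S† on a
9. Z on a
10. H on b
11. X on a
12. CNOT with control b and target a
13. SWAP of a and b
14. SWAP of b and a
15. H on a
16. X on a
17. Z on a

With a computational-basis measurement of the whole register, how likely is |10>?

A full measurement returns |10> with probability 1/2. Key observation: steps 2-3 multiply out to the identity, so the circuit reduces to the remaining gates.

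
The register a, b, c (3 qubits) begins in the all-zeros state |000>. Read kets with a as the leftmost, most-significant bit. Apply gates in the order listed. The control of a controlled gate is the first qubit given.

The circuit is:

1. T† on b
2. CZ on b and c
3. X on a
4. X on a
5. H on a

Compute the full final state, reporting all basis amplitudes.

The final amplitudes are sqrt(2)/2 on |000>, sqrt(2)/2 on |100>, and 0 on every other basis state. Key observation: gates 3-4 undo each other exactly, leaving only the rest of the circuit to track.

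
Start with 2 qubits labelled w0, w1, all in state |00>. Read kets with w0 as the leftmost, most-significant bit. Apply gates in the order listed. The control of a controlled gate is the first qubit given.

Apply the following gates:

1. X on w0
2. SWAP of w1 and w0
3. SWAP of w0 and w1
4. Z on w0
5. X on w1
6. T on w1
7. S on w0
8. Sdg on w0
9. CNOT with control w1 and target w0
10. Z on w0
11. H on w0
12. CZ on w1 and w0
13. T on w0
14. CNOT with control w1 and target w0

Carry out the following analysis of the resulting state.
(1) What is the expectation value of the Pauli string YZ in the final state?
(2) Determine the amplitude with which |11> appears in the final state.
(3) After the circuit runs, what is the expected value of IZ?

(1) The expectation value of YZ is -sqrt(2)/2.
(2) |11> carries amplitude -sqrt(2)*exp(I*pi/4)/2 in the final state.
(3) The expectation value of IZ is -1.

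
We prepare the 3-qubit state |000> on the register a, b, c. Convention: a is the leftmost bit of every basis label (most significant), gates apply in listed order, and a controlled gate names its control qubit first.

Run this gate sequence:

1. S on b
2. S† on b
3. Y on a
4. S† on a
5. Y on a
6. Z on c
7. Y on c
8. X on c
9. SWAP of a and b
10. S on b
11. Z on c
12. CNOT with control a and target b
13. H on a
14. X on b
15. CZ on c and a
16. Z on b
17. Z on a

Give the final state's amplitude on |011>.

The final state's coefficient on |011> equals 0.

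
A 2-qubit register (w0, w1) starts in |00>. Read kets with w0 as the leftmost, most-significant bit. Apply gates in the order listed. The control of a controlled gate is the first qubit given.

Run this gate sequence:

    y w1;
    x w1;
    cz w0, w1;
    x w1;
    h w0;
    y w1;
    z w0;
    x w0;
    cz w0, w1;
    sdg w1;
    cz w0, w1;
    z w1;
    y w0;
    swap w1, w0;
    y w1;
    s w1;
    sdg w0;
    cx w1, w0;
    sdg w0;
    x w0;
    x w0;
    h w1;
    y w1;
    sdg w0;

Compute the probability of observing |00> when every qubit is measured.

The probability of measuring |00> is 1/4.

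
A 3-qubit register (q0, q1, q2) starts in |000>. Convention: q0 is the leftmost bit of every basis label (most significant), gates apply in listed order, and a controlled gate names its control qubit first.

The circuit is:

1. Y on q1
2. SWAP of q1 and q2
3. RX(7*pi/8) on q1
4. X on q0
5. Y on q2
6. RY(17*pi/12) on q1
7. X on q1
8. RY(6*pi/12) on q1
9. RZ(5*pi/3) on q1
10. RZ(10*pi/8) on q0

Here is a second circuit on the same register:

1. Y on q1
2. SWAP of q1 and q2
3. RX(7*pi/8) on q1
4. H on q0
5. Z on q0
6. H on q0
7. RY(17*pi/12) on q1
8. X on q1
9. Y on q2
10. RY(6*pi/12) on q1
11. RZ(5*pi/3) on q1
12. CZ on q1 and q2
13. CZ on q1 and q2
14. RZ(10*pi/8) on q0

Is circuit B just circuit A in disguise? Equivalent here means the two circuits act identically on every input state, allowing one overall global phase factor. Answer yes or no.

Yes, they are equivalent — the unitaries differ by at most a global phase.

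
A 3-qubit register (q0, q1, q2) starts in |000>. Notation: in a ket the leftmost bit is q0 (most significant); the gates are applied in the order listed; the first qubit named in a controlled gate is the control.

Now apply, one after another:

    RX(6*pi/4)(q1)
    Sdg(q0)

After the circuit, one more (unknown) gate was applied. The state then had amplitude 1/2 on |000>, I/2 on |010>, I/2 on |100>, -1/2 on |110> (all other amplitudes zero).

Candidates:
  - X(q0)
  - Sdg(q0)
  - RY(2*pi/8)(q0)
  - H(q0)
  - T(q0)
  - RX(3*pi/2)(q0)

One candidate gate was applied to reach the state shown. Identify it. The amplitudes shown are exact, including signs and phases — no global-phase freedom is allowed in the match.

It was RX(3*pi/2)(q0) that produced the state shown.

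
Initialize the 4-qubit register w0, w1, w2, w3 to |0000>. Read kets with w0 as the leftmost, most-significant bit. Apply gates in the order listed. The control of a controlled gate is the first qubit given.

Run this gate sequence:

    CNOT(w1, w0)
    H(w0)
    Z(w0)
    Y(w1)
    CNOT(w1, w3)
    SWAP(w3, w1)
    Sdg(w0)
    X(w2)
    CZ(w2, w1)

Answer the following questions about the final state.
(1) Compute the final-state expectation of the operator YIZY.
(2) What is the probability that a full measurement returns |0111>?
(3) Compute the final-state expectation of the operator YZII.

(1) The observable YIZY averages to 0.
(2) A full measurement returns |0111> with probability 1/2.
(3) In the final state, YZII has expectation -1.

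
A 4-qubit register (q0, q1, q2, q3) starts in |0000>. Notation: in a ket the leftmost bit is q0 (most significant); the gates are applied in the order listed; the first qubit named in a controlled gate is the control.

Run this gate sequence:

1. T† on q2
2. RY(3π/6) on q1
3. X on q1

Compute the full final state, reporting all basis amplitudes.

The final amplitudes are sqrt(2)/2 on |0000>, sqrt(2)/2 on |0100>, and 0 on every other basis state.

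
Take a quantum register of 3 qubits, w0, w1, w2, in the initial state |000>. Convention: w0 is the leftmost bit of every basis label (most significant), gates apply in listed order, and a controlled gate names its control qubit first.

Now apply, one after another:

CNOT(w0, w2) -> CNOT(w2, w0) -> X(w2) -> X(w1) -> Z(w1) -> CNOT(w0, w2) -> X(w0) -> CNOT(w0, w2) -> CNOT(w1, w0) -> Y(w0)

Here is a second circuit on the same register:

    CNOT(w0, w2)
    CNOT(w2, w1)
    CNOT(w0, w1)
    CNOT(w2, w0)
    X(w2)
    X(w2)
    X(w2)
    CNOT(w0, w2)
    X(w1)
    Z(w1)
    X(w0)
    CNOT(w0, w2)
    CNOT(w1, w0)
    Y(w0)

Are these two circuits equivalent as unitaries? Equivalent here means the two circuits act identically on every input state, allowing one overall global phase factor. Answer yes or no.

No, they are not equivalent — no single phase factor reconciles the two unitaries.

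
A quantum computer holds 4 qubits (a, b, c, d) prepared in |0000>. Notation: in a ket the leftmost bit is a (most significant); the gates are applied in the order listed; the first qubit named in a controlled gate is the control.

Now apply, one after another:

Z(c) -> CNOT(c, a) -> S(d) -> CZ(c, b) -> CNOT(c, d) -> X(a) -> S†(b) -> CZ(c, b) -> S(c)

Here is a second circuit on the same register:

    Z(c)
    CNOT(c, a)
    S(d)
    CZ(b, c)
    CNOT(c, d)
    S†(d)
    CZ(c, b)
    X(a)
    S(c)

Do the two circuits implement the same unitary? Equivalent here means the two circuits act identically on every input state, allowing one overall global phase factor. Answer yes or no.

No — the two circuits implement different unitaries, even allowing a global phase.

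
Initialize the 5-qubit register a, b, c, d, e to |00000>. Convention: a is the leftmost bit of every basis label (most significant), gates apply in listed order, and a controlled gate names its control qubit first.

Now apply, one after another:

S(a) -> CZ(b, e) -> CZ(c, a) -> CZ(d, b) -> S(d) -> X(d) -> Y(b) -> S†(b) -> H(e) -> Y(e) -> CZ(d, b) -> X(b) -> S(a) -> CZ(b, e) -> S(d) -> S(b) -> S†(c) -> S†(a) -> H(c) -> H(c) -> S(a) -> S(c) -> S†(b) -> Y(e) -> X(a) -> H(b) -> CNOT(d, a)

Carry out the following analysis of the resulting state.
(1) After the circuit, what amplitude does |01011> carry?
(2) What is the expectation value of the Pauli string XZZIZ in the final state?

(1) The amplitude on |01011> is -I/2. Key observation: the block from step 16 through step 23 cancels to the identity and can be dropped.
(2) In the final state, XZZIZ has expectation 0.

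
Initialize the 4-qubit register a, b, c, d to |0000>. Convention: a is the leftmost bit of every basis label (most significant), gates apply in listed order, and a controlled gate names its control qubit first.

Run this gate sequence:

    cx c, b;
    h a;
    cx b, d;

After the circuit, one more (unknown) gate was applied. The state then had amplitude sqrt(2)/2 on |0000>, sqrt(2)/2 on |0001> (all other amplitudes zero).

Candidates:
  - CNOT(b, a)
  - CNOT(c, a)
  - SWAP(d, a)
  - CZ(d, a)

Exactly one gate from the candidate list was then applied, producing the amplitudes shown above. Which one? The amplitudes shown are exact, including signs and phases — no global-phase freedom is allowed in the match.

The applied gate was SWAP(d, a).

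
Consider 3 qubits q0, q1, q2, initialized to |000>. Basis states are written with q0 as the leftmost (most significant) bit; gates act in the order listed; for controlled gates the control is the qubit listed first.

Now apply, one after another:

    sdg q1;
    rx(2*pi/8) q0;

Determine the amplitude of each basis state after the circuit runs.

After the circuit, the state carries amplitude sqrt(sqrt(2) + 2)/2 on |000>, -I*sqrt(2 - sqrt(2))/2 on |100>, and 0 on every other basis state.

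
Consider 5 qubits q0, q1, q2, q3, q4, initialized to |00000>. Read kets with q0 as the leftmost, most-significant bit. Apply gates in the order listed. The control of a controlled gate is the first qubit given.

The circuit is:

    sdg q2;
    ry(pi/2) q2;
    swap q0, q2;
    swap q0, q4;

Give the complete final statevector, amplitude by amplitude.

The resulting statevector has amplitude sqrt(2)/2 on |00000>, sqrt(2)/2 on |00001>, and 0 on every other basis state.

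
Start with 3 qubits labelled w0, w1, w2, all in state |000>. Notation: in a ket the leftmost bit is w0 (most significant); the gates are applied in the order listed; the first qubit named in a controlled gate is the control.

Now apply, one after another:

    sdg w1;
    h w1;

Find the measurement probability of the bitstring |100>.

The probability of measuring |100> is 0.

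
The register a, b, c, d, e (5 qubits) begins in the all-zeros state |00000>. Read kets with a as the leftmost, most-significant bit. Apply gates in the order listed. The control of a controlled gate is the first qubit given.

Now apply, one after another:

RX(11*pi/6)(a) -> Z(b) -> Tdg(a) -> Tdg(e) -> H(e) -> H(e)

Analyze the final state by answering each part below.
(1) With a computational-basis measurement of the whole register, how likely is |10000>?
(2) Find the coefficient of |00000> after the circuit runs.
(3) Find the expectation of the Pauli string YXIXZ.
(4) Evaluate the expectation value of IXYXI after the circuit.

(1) The probability of measuring |10000> is 1/2 - sqrt(3)/4.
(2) The final state's coefficient on |00000> equals -sqrt(6)/4 - sqrt(2)/4.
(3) The observable YXIXZ averages to 0.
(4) In the final state, IXYXI has expectation 0.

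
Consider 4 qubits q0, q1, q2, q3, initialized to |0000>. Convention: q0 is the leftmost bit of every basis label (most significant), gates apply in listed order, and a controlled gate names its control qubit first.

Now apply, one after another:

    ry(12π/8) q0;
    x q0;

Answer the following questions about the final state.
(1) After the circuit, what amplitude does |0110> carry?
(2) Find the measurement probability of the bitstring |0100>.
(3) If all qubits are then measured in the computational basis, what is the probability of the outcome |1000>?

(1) The amplitude on |0110> is 0.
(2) A full measurement returns |0100> with probability 0.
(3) Outcome |1000> occurs with probability 1/2.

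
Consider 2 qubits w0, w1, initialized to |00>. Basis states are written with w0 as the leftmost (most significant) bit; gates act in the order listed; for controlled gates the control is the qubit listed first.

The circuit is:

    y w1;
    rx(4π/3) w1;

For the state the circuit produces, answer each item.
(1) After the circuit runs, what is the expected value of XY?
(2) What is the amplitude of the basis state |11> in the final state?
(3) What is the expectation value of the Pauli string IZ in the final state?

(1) The observable XY averages to 0.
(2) The amplitude on |11> is 0.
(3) In the final state, IZ has expectation 1/2.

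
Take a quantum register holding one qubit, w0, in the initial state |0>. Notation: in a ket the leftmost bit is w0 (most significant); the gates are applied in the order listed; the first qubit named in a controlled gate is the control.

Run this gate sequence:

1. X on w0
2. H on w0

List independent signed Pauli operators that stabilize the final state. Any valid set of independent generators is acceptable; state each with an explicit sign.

One valid set of independent stabilizer generators is -X (any independent generating set of the same group is equally correct).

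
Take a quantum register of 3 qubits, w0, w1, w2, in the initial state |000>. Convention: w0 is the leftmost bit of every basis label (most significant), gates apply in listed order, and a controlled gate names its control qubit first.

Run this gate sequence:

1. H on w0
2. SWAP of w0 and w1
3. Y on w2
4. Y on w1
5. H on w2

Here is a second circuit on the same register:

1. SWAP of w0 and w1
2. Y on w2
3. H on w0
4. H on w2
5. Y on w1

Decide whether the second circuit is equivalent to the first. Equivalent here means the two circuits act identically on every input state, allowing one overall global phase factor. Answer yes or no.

No: there is an input state on which the two circuits produce genuinely different outputs (not merely differing by a phase).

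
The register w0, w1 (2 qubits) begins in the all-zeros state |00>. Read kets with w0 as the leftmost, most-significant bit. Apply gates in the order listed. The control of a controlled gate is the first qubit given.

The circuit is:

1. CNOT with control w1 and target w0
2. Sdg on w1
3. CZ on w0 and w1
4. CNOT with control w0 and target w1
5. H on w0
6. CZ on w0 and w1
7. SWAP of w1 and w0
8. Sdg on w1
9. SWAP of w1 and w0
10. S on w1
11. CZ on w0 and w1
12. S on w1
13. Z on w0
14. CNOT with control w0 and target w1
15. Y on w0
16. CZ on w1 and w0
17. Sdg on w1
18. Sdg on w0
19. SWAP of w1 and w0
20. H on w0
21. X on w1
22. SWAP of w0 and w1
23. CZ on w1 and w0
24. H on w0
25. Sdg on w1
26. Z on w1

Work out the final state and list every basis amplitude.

After the circuit, the state carries amplitude sqrt(2)*(1 - I)/4 on |00>, sqrt(2)*(1 + I)/4 on |01>, sqrt(2)*(1 + I)/4 on |10>, sqrt(2)*(-1 + I)/4 on |11>.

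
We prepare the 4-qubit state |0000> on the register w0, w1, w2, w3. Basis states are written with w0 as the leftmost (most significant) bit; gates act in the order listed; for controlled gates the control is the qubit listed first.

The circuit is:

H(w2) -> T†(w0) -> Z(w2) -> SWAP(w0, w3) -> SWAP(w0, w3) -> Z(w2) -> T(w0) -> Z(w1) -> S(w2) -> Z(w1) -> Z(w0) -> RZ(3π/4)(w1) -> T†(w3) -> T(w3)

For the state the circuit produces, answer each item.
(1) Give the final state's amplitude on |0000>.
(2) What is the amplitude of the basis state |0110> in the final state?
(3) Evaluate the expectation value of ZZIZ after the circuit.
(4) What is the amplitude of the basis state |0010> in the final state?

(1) The final state's coefficient on |0000> equals -sqrt(2)*exp(5*I*pi/8)/2.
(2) The amplitude on |0110> is 0.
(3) In the final state, ZZIZ has expectation 1.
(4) The final state's coefficient on |0010> equals sqrt(2)*exp(I*pi/8)/2.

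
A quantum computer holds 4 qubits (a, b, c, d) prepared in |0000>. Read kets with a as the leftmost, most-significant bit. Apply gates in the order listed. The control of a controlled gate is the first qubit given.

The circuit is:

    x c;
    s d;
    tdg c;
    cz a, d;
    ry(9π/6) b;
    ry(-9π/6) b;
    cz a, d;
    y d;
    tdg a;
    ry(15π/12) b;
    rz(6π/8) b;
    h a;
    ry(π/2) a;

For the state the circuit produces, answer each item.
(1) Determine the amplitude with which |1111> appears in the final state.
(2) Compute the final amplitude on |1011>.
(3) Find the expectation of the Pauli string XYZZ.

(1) |1111> carries amplitude sqrt(sqrt(2) + 2)*exp(5*I*pi/8)/2 in the final state.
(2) |1011> carries amplitude sqrt(2 - sqrt(2))*exp(7*I*pi/8)/2 in the final state.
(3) The observable XYZZ averages to 0.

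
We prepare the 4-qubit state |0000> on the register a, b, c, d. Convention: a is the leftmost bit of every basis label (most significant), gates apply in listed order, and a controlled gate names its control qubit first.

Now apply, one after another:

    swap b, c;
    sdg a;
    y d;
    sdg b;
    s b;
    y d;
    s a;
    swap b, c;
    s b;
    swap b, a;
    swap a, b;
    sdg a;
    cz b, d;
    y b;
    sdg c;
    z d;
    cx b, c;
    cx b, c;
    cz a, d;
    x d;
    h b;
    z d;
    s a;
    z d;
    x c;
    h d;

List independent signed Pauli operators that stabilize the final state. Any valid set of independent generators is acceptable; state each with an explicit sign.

One valid set of independent stabilizer generators is -IXII, -IIIX, +ZIII, -IIZI (any independent generating set of the same group is equally correct). Key observation: the block from step 1 through step 8 cancels to the identity and can be dropped.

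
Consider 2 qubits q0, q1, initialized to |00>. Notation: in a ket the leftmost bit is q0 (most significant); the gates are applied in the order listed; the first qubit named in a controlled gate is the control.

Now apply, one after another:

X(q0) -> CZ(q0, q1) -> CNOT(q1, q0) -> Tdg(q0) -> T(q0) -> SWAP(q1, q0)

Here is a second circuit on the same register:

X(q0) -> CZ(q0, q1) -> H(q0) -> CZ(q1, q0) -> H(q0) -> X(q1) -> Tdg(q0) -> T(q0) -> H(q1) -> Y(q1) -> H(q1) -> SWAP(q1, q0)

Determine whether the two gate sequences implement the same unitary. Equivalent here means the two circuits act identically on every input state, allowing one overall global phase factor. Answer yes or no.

No — the two circuits implement different unitaries, even allowing a global phase.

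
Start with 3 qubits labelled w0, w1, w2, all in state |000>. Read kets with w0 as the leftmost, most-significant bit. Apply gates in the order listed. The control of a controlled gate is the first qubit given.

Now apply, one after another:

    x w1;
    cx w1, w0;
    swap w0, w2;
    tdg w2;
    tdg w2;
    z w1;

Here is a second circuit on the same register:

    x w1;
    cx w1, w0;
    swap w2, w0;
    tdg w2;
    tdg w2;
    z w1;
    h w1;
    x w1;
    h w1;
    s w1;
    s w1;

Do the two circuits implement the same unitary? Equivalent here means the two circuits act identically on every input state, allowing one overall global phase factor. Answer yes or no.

Yes — the two circuits implement the same unitary up to a global phase.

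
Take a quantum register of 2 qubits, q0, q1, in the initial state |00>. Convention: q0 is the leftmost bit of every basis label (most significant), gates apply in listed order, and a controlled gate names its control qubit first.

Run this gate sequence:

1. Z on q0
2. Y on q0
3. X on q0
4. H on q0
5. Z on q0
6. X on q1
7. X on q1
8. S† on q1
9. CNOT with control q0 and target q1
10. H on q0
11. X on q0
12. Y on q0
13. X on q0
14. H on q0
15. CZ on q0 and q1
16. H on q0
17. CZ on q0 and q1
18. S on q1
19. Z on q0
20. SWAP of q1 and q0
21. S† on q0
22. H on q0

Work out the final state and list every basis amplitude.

The resulting statevector has amplitude -sqrt(2)/2 on |00>, -sqrt(2)/2 on |01>, 0 on |10>, 0 on |11>.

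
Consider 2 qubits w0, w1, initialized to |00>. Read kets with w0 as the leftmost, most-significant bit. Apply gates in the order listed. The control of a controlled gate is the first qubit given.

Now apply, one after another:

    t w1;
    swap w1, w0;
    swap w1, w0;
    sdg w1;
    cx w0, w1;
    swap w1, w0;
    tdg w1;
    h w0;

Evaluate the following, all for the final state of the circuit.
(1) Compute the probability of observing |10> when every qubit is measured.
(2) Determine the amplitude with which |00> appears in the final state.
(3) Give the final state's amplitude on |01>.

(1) A full measurement returns |10> with probability 1/2.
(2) The amplitude on |00> is sqrt(2)/2.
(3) The final state's coefficient on |01> equals 0.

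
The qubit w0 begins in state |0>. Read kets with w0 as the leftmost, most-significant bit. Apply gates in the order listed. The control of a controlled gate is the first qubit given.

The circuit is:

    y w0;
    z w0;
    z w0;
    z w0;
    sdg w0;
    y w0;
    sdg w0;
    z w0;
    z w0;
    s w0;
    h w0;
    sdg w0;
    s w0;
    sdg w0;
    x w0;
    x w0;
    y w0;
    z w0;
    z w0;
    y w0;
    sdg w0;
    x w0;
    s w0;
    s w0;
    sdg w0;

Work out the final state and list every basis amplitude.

After the circuit, the state carries amplitude -sqrt(2)*I/2 on |0>, -sqrt(2)/2 on |1>.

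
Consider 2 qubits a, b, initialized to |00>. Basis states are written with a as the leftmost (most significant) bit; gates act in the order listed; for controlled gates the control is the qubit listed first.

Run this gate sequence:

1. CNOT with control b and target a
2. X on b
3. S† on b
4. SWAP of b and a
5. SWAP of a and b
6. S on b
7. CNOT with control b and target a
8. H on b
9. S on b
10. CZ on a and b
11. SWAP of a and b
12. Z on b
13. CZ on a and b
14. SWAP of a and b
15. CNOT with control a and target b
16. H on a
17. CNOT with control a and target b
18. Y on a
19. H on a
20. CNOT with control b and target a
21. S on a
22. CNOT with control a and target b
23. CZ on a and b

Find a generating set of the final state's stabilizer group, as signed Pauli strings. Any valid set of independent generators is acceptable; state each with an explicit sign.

One valid set of independent stabilizer generators is +YI, -IY (any independent generating set of the same group is equally correct).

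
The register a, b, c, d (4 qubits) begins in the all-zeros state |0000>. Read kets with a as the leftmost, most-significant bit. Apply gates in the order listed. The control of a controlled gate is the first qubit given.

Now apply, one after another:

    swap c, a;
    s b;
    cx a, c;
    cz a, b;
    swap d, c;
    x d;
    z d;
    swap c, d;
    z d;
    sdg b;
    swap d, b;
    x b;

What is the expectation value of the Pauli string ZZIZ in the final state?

In the final state, ZZIZ has expectation -1.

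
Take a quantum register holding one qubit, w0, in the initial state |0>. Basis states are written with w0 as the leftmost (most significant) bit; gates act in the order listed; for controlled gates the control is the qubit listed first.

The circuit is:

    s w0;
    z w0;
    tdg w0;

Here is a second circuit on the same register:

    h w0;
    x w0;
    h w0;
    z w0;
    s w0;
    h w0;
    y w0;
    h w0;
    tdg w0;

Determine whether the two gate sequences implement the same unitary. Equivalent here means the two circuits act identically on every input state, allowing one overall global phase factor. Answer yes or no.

No: there is an input state on which the two circuits produce genuinely different outputs (not merely differing by a phase).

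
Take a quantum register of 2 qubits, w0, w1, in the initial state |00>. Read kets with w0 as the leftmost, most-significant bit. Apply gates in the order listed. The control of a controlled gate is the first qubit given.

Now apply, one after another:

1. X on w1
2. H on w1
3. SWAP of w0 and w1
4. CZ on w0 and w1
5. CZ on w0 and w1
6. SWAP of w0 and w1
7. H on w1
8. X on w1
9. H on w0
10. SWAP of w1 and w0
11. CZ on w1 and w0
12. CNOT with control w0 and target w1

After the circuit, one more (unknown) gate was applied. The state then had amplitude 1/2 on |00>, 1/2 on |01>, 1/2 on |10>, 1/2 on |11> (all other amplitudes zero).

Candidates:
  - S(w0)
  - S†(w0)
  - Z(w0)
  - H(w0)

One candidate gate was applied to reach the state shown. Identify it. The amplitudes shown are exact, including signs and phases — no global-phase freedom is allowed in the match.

The applied gate was H(w0). Key observation: steps 1-8 multiply out to the identity, so the circuit reduces to the remaining gates.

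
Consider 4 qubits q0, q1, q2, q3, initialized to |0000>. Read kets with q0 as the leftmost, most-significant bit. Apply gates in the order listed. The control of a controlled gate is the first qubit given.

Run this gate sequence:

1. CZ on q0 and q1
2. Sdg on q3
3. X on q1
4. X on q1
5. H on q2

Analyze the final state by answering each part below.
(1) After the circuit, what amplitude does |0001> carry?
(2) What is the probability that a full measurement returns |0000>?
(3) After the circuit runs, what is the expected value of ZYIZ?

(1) |0001> carries amplitude 0 in the final state. Key observation: gates 3-4 undo each other exactly, leaving only the rest of the circuit to track.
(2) Outcome |0000> occurs with probability 1/2.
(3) The observable ZYIZ averages to 0.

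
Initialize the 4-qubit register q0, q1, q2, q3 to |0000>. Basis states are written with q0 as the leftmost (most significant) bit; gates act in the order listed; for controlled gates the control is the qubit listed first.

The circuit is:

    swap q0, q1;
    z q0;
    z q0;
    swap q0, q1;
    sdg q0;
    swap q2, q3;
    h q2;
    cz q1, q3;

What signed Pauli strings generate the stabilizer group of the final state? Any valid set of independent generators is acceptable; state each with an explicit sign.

The final state is stabilized by the group generated by +IIXI, +ZIII, +IZII, +IIIZ; other independent generating sets are equally valid.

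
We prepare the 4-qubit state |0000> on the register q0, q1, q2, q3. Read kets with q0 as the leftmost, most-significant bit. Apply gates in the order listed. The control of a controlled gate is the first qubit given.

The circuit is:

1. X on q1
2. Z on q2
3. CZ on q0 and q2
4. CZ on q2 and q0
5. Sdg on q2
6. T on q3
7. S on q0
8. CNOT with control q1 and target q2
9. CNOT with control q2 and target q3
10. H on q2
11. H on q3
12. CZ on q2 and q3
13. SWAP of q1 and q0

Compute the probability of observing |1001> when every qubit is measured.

A full measurement returns |1001> with probability 1/4.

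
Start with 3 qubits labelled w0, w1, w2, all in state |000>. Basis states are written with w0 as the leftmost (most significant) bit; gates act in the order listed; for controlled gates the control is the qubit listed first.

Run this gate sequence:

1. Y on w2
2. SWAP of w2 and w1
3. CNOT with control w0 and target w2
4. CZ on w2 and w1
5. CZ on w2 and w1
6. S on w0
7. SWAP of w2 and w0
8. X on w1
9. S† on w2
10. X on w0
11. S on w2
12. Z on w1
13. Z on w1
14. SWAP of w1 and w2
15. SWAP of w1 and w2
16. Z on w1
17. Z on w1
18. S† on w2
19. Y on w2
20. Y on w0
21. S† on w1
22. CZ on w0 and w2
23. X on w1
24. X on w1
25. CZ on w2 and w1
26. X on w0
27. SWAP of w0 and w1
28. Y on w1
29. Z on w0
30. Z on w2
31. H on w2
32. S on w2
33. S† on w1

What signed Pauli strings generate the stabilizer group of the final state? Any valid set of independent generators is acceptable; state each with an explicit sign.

One valid set of independent stabilizer generators is -IIY, +ZII, +IZI (any independent generating set of the same group is equally correct). Key observation: gates 11-18 undo each other exactly, leaving only the rest of the circuit to track.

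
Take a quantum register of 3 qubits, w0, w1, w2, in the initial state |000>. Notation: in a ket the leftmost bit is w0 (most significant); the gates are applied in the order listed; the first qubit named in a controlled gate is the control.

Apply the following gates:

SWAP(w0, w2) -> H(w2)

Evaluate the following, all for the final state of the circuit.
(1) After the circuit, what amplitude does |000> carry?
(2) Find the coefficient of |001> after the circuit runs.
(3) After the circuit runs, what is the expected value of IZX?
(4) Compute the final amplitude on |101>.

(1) The final state's coefficient on |000> equals sqrt(2)/2.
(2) The amplitude on |001> is sqrt(2)/2.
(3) The observable IZX averages to 1.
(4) The final state's coefficient on |101> equals 0.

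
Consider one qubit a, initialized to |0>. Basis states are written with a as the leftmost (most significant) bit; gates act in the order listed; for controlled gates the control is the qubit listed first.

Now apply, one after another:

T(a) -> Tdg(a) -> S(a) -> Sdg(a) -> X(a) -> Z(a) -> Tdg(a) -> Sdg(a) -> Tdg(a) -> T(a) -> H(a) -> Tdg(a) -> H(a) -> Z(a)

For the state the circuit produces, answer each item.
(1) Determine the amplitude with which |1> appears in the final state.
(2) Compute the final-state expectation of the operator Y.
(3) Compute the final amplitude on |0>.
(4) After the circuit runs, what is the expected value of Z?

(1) The final state's coefficient on |1> equals -1/2 - exp(I*pi/4)/2.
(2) The observable Y averages to sqrt(2)/2.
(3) |0> carries amplitude -1/2 + exp(I*pi/4)/2 in the final state.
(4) In the final state, Z has expectation -sqrt(2)/2.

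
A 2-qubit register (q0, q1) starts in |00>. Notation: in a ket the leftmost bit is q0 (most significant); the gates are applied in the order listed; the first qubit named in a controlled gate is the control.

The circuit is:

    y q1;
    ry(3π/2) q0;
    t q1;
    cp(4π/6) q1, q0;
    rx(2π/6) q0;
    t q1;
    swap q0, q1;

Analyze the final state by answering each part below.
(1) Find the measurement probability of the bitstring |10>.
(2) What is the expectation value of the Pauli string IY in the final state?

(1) Outcome |10> occurs with probability 1/8.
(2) The observable IY averages to -sqrt(3)/4.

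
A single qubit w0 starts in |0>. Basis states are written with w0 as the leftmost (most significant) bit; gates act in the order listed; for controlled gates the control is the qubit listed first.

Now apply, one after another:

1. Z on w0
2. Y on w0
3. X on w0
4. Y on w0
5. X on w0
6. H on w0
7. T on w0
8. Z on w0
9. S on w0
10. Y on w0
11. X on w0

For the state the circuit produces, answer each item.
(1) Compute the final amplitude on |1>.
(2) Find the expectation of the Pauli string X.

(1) The amplitude on |1> is sqrt(2)*exp(I*pi/4)/2.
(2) The expectation value of X is -sqrt(2)/2.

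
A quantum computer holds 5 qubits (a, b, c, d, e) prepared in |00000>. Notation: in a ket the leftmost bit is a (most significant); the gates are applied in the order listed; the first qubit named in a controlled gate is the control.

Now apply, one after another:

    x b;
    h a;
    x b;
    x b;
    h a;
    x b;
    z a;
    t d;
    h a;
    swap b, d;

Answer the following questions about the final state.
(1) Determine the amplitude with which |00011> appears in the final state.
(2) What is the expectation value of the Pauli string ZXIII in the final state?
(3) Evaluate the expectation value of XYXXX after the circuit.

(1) The final state's coefficient on |00011> equals 0. Key observation: steps 1-6 multiply out to the identity, so the circuit reduces to the remaining gates.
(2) The expectation value of ZXIII is 0.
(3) The observable XYXXX averages to 0.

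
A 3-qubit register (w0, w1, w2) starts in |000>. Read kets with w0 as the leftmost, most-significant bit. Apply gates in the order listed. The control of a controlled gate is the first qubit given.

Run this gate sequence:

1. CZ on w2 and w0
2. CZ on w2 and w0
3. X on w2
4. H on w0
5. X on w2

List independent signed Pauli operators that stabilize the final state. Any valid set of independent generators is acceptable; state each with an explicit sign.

One valid set of independent stabilizer generators is +XII, +IZI, +IIZ (any independent generating set of the same group is equally correct). Key observation: the block from step 1 through step 2 cancels to the identity and can be dropped.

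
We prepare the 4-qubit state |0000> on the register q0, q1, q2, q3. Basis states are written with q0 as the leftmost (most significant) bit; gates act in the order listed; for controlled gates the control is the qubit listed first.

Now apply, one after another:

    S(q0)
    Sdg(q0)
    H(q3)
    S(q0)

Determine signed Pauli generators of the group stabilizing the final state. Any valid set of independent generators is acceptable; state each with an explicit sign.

The final state is stabilized by the group generated by +IIIX, +ZIII, +IZII, +IIZI; other independent generating sets are equally valid. Key observation: the block from step 1 through step 2 cancels to the identity and can be dropped.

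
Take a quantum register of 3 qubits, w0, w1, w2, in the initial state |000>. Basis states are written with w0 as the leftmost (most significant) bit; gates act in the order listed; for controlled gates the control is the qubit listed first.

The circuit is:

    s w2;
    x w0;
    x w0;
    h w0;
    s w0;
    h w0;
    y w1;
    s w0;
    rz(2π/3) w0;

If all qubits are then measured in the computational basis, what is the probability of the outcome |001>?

Outcome |001> occurs with probability 0. Key observation: steps 2-3 multiply out to the identity, so the circuit reduces to the remaining gates.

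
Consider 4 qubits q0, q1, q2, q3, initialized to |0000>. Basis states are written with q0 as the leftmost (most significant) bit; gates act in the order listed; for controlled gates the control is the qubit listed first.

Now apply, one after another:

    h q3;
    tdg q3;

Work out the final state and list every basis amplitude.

The final amplitudes are sqrt(2)/2 on |0000>, -sqrt(2)*exp(3*I*pi/4)/2 on |0001>, and 0 on every other basis state.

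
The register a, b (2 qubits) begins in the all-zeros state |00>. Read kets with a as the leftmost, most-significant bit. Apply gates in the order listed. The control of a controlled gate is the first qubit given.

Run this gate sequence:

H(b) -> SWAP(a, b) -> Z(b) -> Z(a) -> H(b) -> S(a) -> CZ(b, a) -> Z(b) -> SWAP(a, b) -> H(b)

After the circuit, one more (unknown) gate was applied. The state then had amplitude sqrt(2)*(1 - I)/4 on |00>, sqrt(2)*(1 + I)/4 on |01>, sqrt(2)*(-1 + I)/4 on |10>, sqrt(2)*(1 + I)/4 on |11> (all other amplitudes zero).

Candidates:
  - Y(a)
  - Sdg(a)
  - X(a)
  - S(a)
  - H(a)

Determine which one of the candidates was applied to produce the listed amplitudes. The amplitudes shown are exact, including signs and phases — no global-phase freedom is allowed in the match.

The applied gate was Sdg(a).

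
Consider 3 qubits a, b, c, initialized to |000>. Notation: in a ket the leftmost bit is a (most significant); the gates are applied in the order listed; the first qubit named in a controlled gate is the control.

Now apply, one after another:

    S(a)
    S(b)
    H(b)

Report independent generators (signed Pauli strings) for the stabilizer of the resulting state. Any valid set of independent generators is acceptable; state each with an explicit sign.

The stabilizer group can be generated by +IXI, +ZII, +IIZ, among other valid generating sets.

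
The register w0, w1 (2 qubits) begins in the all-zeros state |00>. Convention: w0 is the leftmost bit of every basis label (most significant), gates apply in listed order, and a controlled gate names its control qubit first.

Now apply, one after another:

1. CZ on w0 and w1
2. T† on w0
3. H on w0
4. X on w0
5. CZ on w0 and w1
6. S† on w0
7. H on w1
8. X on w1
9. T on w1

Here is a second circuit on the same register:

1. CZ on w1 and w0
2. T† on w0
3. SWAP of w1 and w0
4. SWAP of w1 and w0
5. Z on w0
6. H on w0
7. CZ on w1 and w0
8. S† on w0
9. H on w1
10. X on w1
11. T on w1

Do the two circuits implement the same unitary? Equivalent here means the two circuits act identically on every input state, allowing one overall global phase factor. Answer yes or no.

Yes, they are equivalent — the unitaries differ by at most a global phase.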